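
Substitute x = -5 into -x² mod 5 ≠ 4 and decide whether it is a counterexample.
Substitute x = -5 into the relation:
x = -5: LHS = (-(-5)²) mod 5 = (-25) mod 5 = 0; 0 ≠ 4 — holds

The claim holds here, so x = -5 is not a counterexample. (A counterexample exists elsewhere, e.g. x = 1.)

Answer: No, x = -5 is not a counterexample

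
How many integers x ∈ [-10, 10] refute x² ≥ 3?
Counterexamples in [-10, 10]: {-1, 0, 1}.

Counting them gives 3 values.

Answer: 3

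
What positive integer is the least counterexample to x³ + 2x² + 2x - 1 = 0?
Testing positive integers:
x = 1: LHS = 1³ + 2·1² + 2·1 - 1 = 4; 4 = 0 — FAILS  ← smallest positive counterexample

Answer: x = 1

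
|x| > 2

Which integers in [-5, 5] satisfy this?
Holds for: {-5, -4, -3, 3, 4, 5}
Fails for: {-2, -1, 0, 1, 2}

Answer: {-5, -4, -3, 3, 4, 5}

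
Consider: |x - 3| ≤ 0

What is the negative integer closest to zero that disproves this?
Testing negative integers from -1 downward:
x = -1: LHS = |(-1) - 3| = |-4| = 4; 4 ≤ 0 — FAILS  ← closest negative counterexample to 0

Answer: x = -1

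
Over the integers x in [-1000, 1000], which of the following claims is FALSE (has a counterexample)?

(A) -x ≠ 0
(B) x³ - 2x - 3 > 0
(A) x = 0: LHS = -0 = 0; 0 ≠ 0 — FAILS
(B) x = 0: LHS = 0³ - 2·0 - 3 = -3; -3 > 0 — FAILS

Answer: Both A and B are false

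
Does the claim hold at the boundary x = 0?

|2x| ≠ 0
x = 0: LHS = |2·0| = |0| = 0; 0 ≠ 0 — FAILS

The relation fails at x = 0, so x = 0 is a counterexample.

Answer: No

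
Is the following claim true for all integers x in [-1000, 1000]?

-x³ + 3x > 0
The claim fails at x = 0:
x = 0: LHS = -0³ + 3·0 = 0; 0 > 0 — FAILS

Because a single integer refutes it, the statement is false.

Answer: False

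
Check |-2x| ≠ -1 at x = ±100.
x = 100: LHS = |-2·100| = |-200| = 200; 200 ≠ -1 — holds
x = -100: LHS = |-2·(-100)| = |200| = 200; 200 ≠ -1 — holds

Answer: Yes, holds for both x = 100 and x = -100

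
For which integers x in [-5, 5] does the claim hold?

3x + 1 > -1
Holds for: {0, 1, 2, 3, 4, 5}
Fails for: {-5, -4, -3, -2, -1}

Answer: {0, 1, 2, 3, 4, 5}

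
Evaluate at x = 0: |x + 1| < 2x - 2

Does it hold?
x = 0: LHS = |0 + 1| = |1| = 1, RHS = 2·0 - 2 = -2; 1 < -2 — FAILS

The relation fails at x = 0, so x = 0 is a counterexample.

Answer: No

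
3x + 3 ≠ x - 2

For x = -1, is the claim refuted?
Substitute x = -1 into the relation:
x = -1: LHS = 3·(-1) + 3 = 0, RHS = (-1) - 2 = -3; 0 ≠ -3 — holds

The relation holds at x = -1, so it is not a counterexample.

Answer: No, x = -1 is not a counterexample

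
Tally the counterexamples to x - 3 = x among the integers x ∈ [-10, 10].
Counterexamples in [-10, 10]: {-10, -9, -8, -7, -6, -5, -4, -3, -2, -1, 0, 1, 2, 3, 4, 5, 6, 7, 8, 9, 10}.

Counting them gives 21 values.

Answer: 21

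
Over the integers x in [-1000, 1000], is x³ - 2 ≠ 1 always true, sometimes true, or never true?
Track d = LHS − RHS over the integers in [-1000, 1000]. Equality would need d = 0, but d changes sign only between consecutive integers, jumping over 0:
x = 1: LHS = 1³ - 2 = -1; -1 ≠ 1 — holds  (d = -2)
x = 2: LHS = 2³ - 2 = 6; 6 ≠ 1 — holds  (d = 5)
Away from these crossings d keeps a constant sign, and checking every integer in [-1000, 1000] confirms d ≠ 0 throughout. Hence the two sides are never equal, so the relation holds for every integer in [-1000, 1000].

No counterexample exists.

Answer: Always true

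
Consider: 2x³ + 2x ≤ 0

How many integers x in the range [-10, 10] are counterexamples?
Counterexamples in [-10, 10]: {1, 2, 3, 4, 5, 6, 7, 8, 9, 10}.

Counting them gives 10 values.

Answer: 10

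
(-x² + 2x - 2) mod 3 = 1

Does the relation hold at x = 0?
x = 0: LHS = (-0² + 2·0 - 2) mod 3 = (-2) mod 3 = 1; 1 = 1 — holds

The relation is satisfied at x = 0.

Answer: Yes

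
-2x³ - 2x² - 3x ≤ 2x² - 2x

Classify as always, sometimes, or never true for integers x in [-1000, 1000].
Holds at x = 0: LHS = -2·0³ - 2·0² - 3·0 = 0, RHS = 2·0² - 2·0 = 0; 0 ≤ 0 — holds
Fails at x = -2: LHS = -2·(-2)³ - 2·(-2)² - 3·(-2) = 14, RHS = 2·(-2)² - 2·(-2) = 12; 14 ≤ 12 — FAILS
It is satisfied by some integers in the range but not all.

Answer: Sometimes true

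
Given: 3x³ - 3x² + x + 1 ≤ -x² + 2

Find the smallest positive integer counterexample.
Testing positive integers:
x = 1: LHS = 3·1³ - 3·1² + 1 + 1 = 2, RHS = -1² + 2 = 1; 2 ≤ 1 — FAILS  ← smallest positive counterexample

Answer: x = 1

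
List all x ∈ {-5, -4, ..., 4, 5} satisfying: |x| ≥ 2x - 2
Holds for: {-5, -4, -3, -2, -1, 0, 1, 2}
Fails for: {3, 4, 5}

Answer: {-5, -4, -3, -2, -1, 0, 1, 2}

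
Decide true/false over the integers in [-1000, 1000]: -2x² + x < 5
Over all integers in [-1000, 1000], LHS − RHS is largest at x = 0, where it equals -5:
x = 0: LHS = -2·0² + 0 = 0; 0 < 5 — holds
At the ends of the range:
x = -1000: LHS = -2·(-1000)² + (-1000) = -2001000; -2001000 < 5 — holds
x = 1000: LHS = -2·1000² + 1000 = -1999000; -1999000 < 5 — holds
Hence LHS − RHS is never zero or positive, i.e. LHS < RHS throughout, so the relation holds for every integer in [-1000, 1000].

No counterexample exists.

Answer: True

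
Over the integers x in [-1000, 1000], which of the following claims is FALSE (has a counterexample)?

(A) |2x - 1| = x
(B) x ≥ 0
(A) x = 0: LHS = |2·0 - 1| = |-1| = 1; 1 = 0 — FAILS
(B) x = -1: -1 ≥ 0 — FAILS

Answer: Both A and B are false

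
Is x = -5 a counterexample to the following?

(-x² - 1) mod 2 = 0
Substitute x = -5 into the relation:
x = -5: LHS = (-(-5)² - 1) mod 2 = (-26) mod 2 = 0; 0 = 0 — holds

The claim holds here, so x = -5 is not a counterexample. (A counterexample exists elsewhere, e.g. x = 0.)

Answer: No, x = -5 is not a counterexample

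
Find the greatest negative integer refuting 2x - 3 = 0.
Testing negative integers from -1 downward:
x = -1: LHS = 2·(-1) - 3 = -5; -5 = 0 — FAILS  ← closest negative counterexample to 0

Answer: x = -1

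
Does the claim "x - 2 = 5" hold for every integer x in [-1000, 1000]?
The claim fails at x = 0:
x = 0: LHS = 0 - 2 = -2; -2 = 5 — FAILS

Because a single integer refutes it, the statement is false.

Answer: False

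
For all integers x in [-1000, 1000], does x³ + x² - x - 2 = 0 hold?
The claim fails at x = 0:
x = 0: LHS = 0³ + 0² - 0 - 2 = -2; -2 = 0 — FAILS

Because a single integer refutes it, the statement is false.

Answer: False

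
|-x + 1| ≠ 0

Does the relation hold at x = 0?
x = 0: LHS = |-0 + 1| = |1| = 1; 1 ≠ 0 — holds

The relation is satisfied at x = 0.

Answer: Yes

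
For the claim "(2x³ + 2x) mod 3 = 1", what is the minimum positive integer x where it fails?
Testing positive integers:
x = 1: LHS = (2·1³ + 2·1) mod 3 = 4 mod 3 = 1; 1 = 1 — holds
x = 2: LHS = (2·2³ + 2·2) mod 3 = 20 mod 3 = 2; 2 = 1 — FAILS  ← smallest positive counterexample

Answer: x = 2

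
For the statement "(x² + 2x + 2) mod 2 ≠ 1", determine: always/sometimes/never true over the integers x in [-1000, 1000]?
Holds at x = 0: LHS = (0² + 2·0 + 2) mod 2 = 2 mod 2 = 0; 0 ≠ 1 — holds
Fails at x = 1: LHS = (1² + 2·1 + 2) mod 2 = 5 mod 2 = 1; 1 ≠ 1 — FAILS
It is satisfied by some integers in the range but not all.

Answer: Sometimes true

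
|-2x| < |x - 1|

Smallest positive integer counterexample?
Testing positive integers:
x = 1: LHS = |-2·1| = |-2| = 2, RHS = |1 - 1| = |0| = 0; 2 < 0 — FAILS  ← smallest positive counterexample

Answer: x = 1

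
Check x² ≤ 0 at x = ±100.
x = 100: LHS = 100² = 10000; 10000 ≤ 0 — FAILS
x = -100: LHS = (-100)² = 10000; 10000 ≤ 0 — FAILS

Answer: No, fails for both x = 100 and x = -100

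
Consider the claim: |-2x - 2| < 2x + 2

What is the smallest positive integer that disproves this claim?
Testing positive integers:
x = 1: LHS = |-2·1 - 2| = |-4| = 4, RHS = 2·1 + 2 = 4; 4 < 4 — FAILS  ← smallest positive counterexample

Answer: x = 1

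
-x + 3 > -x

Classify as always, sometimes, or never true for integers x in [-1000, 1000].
Over all integers in [-1000, 1000], LHS − RHS is smallest at x = 0, where it equals 3:
x = 0: LHS = -0 + 3 = 3, RHS = -0 = 0; 3 > 0 — holds
At the ends of the range:
x = -1000: LHS = -(-1000) + 3 = 1003, RHS = -(-1000) = 1000; 1003 > 1000 — holds
x = 1000: LHS = -1000 + 3 = -997; -997 > -1000 — holds
Hence LHS − RHS is never zero or negative, i.e. LHS > RHS throughout, so the relation holds for every integer in [-1000, 1000].

No counterexample exists.

Answer: Always true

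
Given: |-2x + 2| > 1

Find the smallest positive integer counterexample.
Testing positive integers:
x = 1: LHS = |-2·1 + 2| = |0| = 0; 0 > 1 — FAILS  ← smallest positive counterexample

Answer: x = 1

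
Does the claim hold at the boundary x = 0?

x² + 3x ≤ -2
x = 0: LHS = 0² + 3·0 = 0; 0 ≤ -2 — FAILS

The relation fails at x = 0, so x = 0 is a counterexample.

Answer: No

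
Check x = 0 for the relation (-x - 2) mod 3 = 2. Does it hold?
x = 0: LHS = (-0 - 2) mod 3 = (-2) mod 3 = 1; 1 = 2 — FAILS

The relation fails at x = 0, so x = 0 is a counterexample.

Answer: No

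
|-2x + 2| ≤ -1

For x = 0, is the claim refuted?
Substitute x = 0 into the relation:
x = 0: LHS = |-2·0 + 2| = |2| = 2; 2 ≤ -1 — FAILS

Since the claim fails at x = 0, this value is a counterexample.

Answer: Yes, x = 0 is a counterexample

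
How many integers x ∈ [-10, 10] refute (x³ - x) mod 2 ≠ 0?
Counterexamples in [-10, 10]: {-10, -9, -8, -7, -6, -5, -4, -3, -2, -1, 0, 1, 2, 3, 4, 5, 6, 7, 8, 9, 10}.

Counting them gives 21 values.

Answer: 21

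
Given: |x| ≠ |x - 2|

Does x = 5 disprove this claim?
Substitute x = 5 into the relation:
x = 5: LHS = |5| = 5, RHS = |5 - 2| = |3| = 3; 5 ≠ 3 — holds

The claim holds here, so x = 5 is not a counterexample. (A counterexample exists elsewhere, e.g. x = 1.)

Answer: No, x = 5 is not a counterexample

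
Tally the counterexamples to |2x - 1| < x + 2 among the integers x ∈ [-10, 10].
Counterexamples in [-10, 10]: {-10, -9, -8, -7, -6, -5, -4, -3, -2, -1, 3, 4, 5, 6, 7, 8, 9, 10}.

Counting them gives 18 values.

Answer: 18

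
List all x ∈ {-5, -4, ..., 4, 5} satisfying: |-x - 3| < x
Over all integers in [-5, 5], LHS − RHS is smallest at x = 0, where it equals 3:
x = 0: LHS = |-0 - 3| = |-3| = 3; 3 < 0 — FAILS
At the ends of the range:
x = -5: LHS = |-(-5) - 3| = |2| = 2; 2 < -5 — FAILS
x = 5: LHS = |-5 - 3| = |-8| = 8; 8 < 5 — FAILS
Hence LHS − RHS is never negative, i.e. LHS ≥ RHS throughout, so the claimed relation (<) fails for every integer in [-5, 5].

Answer: None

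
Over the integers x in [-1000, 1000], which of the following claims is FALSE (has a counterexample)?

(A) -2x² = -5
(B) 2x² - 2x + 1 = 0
(A) x = 0: LHS = -2·0² = 0; 0 = -5 — FAILS
(B) x = 0: LHS = 2·0² - 2·0 + 1 = 1; 1 = 0 — FAILS

Answer: Both A and B are false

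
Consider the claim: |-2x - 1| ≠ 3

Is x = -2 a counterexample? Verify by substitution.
Substitute x = -2 into the relation:
x = -2: LHS = |-2·(-2) - 1| = |3| = 3; 3 ≠ 3 — FAILS

Since the claim fails at x = -2, this value is a counterexample.

Answer: Yes, x = -2 is a counterexample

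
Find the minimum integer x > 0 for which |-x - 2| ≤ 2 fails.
Testing positive integers:
x = 1: LHS = |-1 - 2| = |-3| = 3; 3 ≤ 2 — FAILS  ← smallest positive counterexample

Answer: x = 1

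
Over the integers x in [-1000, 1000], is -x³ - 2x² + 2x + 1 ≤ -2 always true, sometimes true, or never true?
Holds at x = -1: LHS = -(-1)³ - 2·(-1)² + 2·(-1) + 1 = -2; -2 ≤ -2 — holds
Fails at x = 0: LHS = -0³ - 2·0² + 2·0 + 1 = 1; 1 ≤ -2 — FAILS
It is satisfied by some integers in the range but not all.

Answer: Sometimes true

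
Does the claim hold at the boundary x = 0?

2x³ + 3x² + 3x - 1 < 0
x = 0: LHS = 2·0³ + 3·0² + 3·0 - 1 = -1; -1 < 0 — holds

The relation is satisfied at x = 0.

Answer: Yes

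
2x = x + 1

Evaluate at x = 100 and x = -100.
x = 100: LHS = 2·100 = 200, RHS = 100 + 1 = 101; 200 = 101 — FAILS
x = -100: LHS = 2·(-100) = -200, RHS = (-100) + 1 = -99; -200 = -99 — FAILS

Answer: No, fails for both x = 100 and x = -100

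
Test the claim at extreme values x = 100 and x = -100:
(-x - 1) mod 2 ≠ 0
x = 100: LHS = (-100 - 1) mod 2 = (-101) mod 2 = 1; 1 ≠ 0 — holds
x = -100: LHS = (-(-100) - 1) mod 2 = 99 mod 2 = 1; 1 ≠ 0 — holds

Answer: Yes, holds for both x = 100 and x = -100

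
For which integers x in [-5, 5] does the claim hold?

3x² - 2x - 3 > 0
Holds for: {-5, -4, -3, -2, -1, 2, 3, 4, 5}
Fails for: {0, 1}

Answer: {-5, -4, -3, -2, -1, 2, 3, 4, 5}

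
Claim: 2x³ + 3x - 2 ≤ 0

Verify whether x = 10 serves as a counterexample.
Substitute x = 10 into the relation:
x = 10: LHS = 2·10³ + 3·10 - 2 = 2028; 2028 ≤ 0 — FAILS

Since the claim fails at x = 10, this value is a counterexample.

Answer: Yes, x = 10 is a counterexample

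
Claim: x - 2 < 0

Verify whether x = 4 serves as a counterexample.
Substitute x = 4 into the relation:
x = 4: LHS = 4 - 2 = 2; 2 < 0 — FAILS

Since the claim fails at x = 4, this value is a counterexample.

Answer: Yes, x = 4 is a counterexample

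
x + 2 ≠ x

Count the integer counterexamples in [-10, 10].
Over all integers in [-10, 10], LHS − RHS is always positive; it is smallest at x = 0, where it equals 2:
x = 0: LHS = 0 + 2 = 2; 2 ≠ 0 — holds
At the ends of the range:
x = -10: LHS = (-10) + 2 = -8; -8 ≠ -10 — holds
x = 10: LHS = 10 + 2 = 12; 12 ≠ 10 — holds
Hence LHS − RHS is never 0, i.e. the two sides are never equal, so the relation holds for every integer in [-10, 10].

No counterexample appears in that range.

Answer: 0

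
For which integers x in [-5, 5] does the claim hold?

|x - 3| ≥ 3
Holds for: {-5, -4, -3, -2, -1, 0}
Fails for: {1, 2, 3, 4, 5}

Answer: {-5, -4, -3, -2, -1, 0}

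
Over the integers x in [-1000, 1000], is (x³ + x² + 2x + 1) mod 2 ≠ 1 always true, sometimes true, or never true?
For a polynomial with integer coefficients, its value mod 2 depends only on x mod 2, so it suffices to check one representative of each residue class, x = 0, 1:
x = 0: LHS = (0³ + 0² + 2·0 + 1) mod 2 = 1 mod 2 = 1; 1 ≠ 1 — FAILS
x = 1: LHS = (1³ + 1² + 2·1 + 1) mod 2 = 5 mod 2 = 1; 1 ≠ 1 — FAILS
The relation fails in every residue class, so the claimed relation (≠) fails for every integer in [-1000, 1000].

No integer in the range satisfies it.

Answer: Never true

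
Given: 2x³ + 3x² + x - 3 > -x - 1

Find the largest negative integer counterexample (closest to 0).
Testing negative integers from -1 downward:
x = -1: LHS = 2·(-1)³ + 3·(-1)² + (-1) - 3 = -3, RHS = -(-1) - 1 = 0; -3 > 0 — FAILS  ← closest negative counterexample to 0

Answer: x = -1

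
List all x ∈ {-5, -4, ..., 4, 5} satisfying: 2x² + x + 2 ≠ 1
Over all integers in [-5, 5], LHS − RHS is always positive; it is smallest at x = 0, where it equals 1:
x = 0: LHS = 2·0² + 0 + 2 = 2; 2 ≠ 1 — holds
At the ends of the range:
x = -5: LHS = 2·(-5)² + (-5) + 2 = 47; 47 ≠ 1 — holds
x = 5: LHS = 2·5² + 5 + 2 = 57; 57 ≠ 1 — holds
Hence LHS − RHS is never 0, i.e. the two sides are never equal, so the relation holds for every integer in [-5, 5].

Answer: All integers in [-5, 5]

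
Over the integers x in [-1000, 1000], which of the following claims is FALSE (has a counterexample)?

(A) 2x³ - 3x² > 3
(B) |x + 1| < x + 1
(A) x = 0: LHS = 2·0³ - 3·0² = 0; 0 > 3 — FAILS
(B) x = 0: LHS = |0 + 1| = |1| = 1, RHS = 0 + 1 = 1; 1 < 1 — FAILS

Answer: Both A and B are false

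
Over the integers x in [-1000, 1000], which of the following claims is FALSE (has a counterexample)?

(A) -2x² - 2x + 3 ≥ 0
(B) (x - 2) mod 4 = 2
(A) x = 1: LHS = -2·1² - 2·1 + 3 = -1; -1 ≥ 0 — FAILS
(B) x = 1: LHS = (1 - 2) mod 4 = (-1) mod 4 = 3; 3 = 2 — FAILS

Answer: Both A and B are false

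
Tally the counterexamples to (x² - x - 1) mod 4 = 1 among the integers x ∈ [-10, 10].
Counterexamples in [-10, 10]: {-8, -7, -4, -3, 0, 1, 4, 5, 8, 9}.

Counting them gives 10 values.

Answer: 10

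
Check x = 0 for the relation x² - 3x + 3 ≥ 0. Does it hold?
x = 0: LHS = 0² - 3·0 + 3 = 3; 3 ≥ 0 — holds

The relation is satisfied at x = 0.

Answer: Yes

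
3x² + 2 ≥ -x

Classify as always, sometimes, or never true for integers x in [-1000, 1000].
Over all integers in [-1000, 1000], LHS − RHS is smallest at x = 0, where it equals 2:
x = 0: LHS = 3·0² + 2 = 2, RHS = -0 = 0; 2 ≥ 0 — holds
At the ends of the range:
x = -1000: LHS = 3·(-1000)² + 2 = 3000002, RHS = -(-1000) = 1000; 3000002 ≥ 1000 — holds
x = 1000: LHS = 3·1000² + 2 = 3000002; 3000002 ≥ -1000 — holds
Hence LHS − RHS is never negative, i.e. LHS ≥ RHS throughout, so the relation holds for every integer in [-1000, 1000].

No counterexample exists.

Answer: Always true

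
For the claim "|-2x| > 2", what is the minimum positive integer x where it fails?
Testing positive integers:
x = 1: LHS = |-2·1| = |-2| = 2; 2 > 2 — FAILS  ← smallest positive counterexample

Answer: x = 1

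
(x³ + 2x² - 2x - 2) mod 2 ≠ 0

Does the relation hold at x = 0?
x = 0: LHS = (0³ + 2·0² - 2·0 - 2) mod 2 = (-2) mod 2 = 0; 0 ≠ 0 — FAILS

The relation fails at x = 0, so x = 0 is a counterexample.

Answer: No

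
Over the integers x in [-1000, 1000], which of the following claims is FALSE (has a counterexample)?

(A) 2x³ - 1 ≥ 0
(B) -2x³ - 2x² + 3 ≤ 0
(A) x = 0: LHS = 2·0³ - 1 = -1; -1 ≥ 0 — FAILS
(B) x = 0: LHS = -2·0³ - 2·0² + 3 = 3; 3 ≤ 0 — FAILS

Answer: Both A and B are false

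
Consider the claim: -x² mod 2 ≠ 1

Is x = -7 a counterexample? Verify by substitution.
Substitute x = -7 into the relation:
x = -7: LHS = (-(-7)²) mod 2 = (-49) mod 2 = 1; 1 ≠ 1 — FAILS

Since the claim fails at x = -7, this value is a counterexample.

Answer: Yes, x = -7 is a counterexample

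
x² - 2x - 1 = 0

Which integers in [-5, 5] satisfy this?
Track d = LHS − RHS over the integers in [-5, 5]. Equality would need d = 0, but d changes sign only between consecutive integers, jumping over 0:
x = -1: LHS = (-1)² - 2·(-1) - 1 = 2; 2 = 0 — FAILS  (d = 2)
x = 0: LHS = 0² - 2·0 - 1 = -1; -1 = 0 — FAILS  (d = -1)
x = 2: LHS = 2² - 2·2 - 1 = -1; -1 = 0 — FAILS  (d = -1)
x = 3: LHS = 3² - 2·3 - 1 = 2; 2 = 0 — FAILS  (d = 2)
Away from these crossings d keeps a constant sign, and checking every integer in [-5, 5] confirms d ≠ 0 throughout. Hence the two sides are never equal, so the claimed relation (=) fails for every integer in [-5, 5].

Answer: None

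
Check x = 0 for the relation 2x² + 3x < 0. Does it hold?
x = 0: LHS = 2·0² + 3·0 = 0; 0 < 0 — FAILS

The relation fails at x = 0, so x = 0 is a counterexample.

Answer: No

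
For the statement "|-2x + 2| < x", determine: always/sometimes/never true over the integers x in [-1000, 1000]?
Holds at x = 1: LHS = |-2·1 + 2| = |0| = 0; 0 < 1 — holds
Fails at x = 0: LHS = |-2·0 + 2| = |2| = 2; 2 < 0 — FAILS
It is satisfied by some integers in the range but not all.

Answer: Sometimes true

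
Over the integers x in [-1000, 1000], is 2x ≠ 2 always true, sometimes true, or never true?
Holds at x = 0: LHS = 2·0 = 0; 0 ≠ 2 — holds
Fails at x = 1: LHS = 2·1 = 2; 2 ≠ 2 — FAILS
It is satisfied by some integers in the range but not all.

Answer: Sometimes true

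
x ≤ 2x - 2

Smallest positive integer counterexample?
Testing positive integers:
x = 1: RHS = 2·1 - 2 = 0; 1 ≤ 0 — FAILS  ← smallest positive counterexample

Answer: x = 1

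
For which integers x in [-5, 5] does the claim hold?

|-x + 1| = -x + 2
Track d = LHS − RHS over the integers in [-5, 5]. Equality would need d = 0, but d changes sign only between consecutive integers, jumping over 0:
x = 1: LHS = |-1 + 1| = |0| = 0, RHS = -1 + 2 = 1; 0 = 1 — FAILS  (d = -1)
x = 2: LHS = |-2 + 1| = |-1| = 1, RHS = -2 + 2 = 0; 1 = 0 — FAILS  (d = 1)
Away from these crossings d keeps a constant sign, and checking every integer in [-5, 5] confirms d ≠ 0 throughout. Hence the two sides are never equal, so the claimed relation (=) fails for every integer in [-5, 5].

Answer: None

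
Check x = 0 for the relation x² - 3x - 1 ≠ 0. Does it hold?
x = 0: LHS = 0² - 3·0 - 1 = -1; -1 ≠ 0 — holds

The relation is satisfied at x = 0.

Answer: Yes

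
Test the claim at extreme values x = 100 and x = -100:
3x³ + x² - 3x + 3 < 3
x = 100: LHS = 3·100³ + 100² - 3·100 + 3 = 3009703; 3009703 < 3 — FAILS
x = -100: LHS = 3·(-100)³ + (-100)² - 3·(-100) + 3 = -2989697; -2989697 < 3 — holds

Answer: Partially: fails for x = 100, holds for x = -100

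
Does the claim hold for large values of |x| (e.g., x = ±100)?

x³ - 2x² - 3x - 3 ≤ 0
x = 100: LHS = 100³ - 2·100² - 3·100 - 3 = 979697; 979697 ≤ 0 — FAILS
x = -100: LHS = (-100)³ - 2·(-100)² - 3·(-100) - 3 = -1019703; -1019703 ≤ 0 — holds

Answer: Partially: fails for x = 100, holds for x = -100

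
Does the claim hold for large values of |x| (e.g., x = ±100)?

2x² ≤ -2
x = 100: LHS = 2·100² = 20000; 20000 ≤ -2 — FAILS
x = -100: LHS = 2·(-100)² = 20000; 20000 ≤ -2 — FAILS

Answer: No, fails for both x = 100 and x = -100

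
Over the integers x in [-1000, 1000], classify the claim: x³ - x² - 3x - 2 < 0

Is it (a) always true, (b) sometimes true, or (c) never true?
Holds at x = 0: LHS = 0³ - 0² - 3·0 - 2 = -2; -2 < 0 — holds
Fails at x = 3: LHS = 3³ - 3² - 3·3 - 2 = 7; 7 < 0 — FAILS
It is satisfied by some integers in the range but not all.

Answer: Sometimes true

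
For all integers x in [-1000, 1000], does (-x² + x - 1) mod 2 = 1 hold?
For a polynomial with integer coefficients, its value mod 2 depends only on x mod 2, so it suffices to check one representative of each residue class, x = 0, 1:
x = 0: LHS = (-0² + 0 - 1) mod 2 = (-1) mod 2 = 1; 1 = 1 — holds
x = 1: LHS = (-1² + 1 - 1) mod 2 = (-1) mod 2 = 1; 1 = 1 — holds
The relation holds in every residue class, so the relation holds for every integer in [-1000, 1000].

No counterexample exists.

Answer: True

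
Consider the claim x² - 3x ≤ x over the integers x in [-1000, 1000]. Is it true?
The claim fails at x = -1:
x = -1: LHS = (-1)² - 3·(-1) = 4; 4 ≤ -1 — FAILS

Because a single integer refutes it, the statement is false.

Answer: False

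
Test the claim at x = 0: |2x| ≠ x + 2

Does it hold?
x = 0: LHS = |2·0| = |0| = 0, RHS = 0 + 2 = 2; 0 ≠ 2 — holds

The relation is satisfied at x = 0.

Answer: Yes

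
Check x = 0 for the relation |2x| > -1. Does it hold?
x = 0: LHS = |2·0| = |0| = 0; 0 > -1 — holds

The relation is satisfied at x = 0.

Answer: Yes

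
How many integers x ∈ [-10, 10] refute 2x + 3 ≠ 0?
Track d = LHS − RHS over the integers in [-10, 10]. Equality would need d = 0, but d changes sign only between consecutive integers, jumping over 0:
x = -2: LHS = 2·(-2) + 3 = -1; -1 ≠ 0 — holds  (d = -1)
x = -1: LHS = 2·(-1) + 3 = 1; 1 ≠ 0 — holds  (d = 1)
Away from these crossings d keeps a constant sign, and checking every integer in [-10, 10] confirms d ≠ 0 throughout. Hence the two sides are never equal, so the relation holds for every integer in [-10, 10].

No counterexample appears in that range.

Answer: 0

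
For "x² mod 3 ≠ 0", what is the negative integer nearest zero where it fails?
Testing negative integers from -1 downward:
x = -1: LHS = ((-1)²) mod 3 = 1 mod 3 = 1; 1 ≠ 0 — holds
x = -2: LHS = ((-2)²) mod 3 = 4 mod 3 = 1; 1 ≠ 0 — holds
x = -3: LHS = ((-3)²) mod 3 = 9 mod 3 = 0; 0 ≠ 0 — FAILS  ← closest negative counterexample to 0

Answer: x = -3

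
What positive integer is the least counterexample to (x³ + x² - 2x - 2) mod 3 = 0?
Testing positive integers:
x = 1: LHS = (1³ + 1² - 2·1 - 2) mod 3 = (-2) mod 3 = 1; 1 = 0 — FAILS  ← smallest positive counterexample

Answer: x = 1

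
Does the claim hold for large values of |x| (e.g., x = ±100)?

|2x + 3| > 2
x = 100: LHS = |2·100 + 3| = |203| = 203; 203 > 2 — holds
x = -100: LHS = |2·(-100) + 3| = |-197| = 197; 197 > 2 — holds

Answer: Yes, holds for both x = 100 and x = -100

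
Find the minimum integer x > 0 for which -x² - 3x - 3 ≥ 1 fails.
Testing positive integers:
x = 1: LHS = -1² - 3·1 - 3 = -7; -7 ≥ 1 — FAILS  ← smallest positive counterexample

Answer: x = 1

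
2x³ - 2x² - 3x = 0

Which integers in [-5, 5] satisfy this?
Holds for: {0}
Fails for: {-5, -4, -3, -2, -1, 1, 2, 3, 4, 5}

Answer: {0}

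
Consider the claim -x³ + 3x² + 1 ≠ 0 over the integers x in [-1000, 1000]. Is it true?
Track d = LHS − RHS over the integers in [-1000, 1000]. Equality would need d = 0, but d changes sign only between consecutive integers, jumping over 0:
x = 3: LHS = -3³ + 3·3² + 1 = 1; 1 ≠ 0 — holds  (d = 1)
x = 4: LHS = -4³ + 3·4² + 1 = -15; -15 ≠ 0 — holds  (d = -15)
Away from these crossings d keeps a constant sign, and checking every integer in [-1000, 1000] confirms d ≠ 0 throughout. Hence the two sides are never equal, so the relation holds for every integer in [-1000, 1000].

No counterexample exists.

Answer: True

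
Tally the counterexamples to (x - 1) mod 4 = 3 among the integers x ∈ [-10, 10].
Counterexamples in [-10, 10]: {-10, -9, -7, -6, -5, -3, -2, -1, 1, 2, 3, 5, 6, 7, 9, 10}.

Counting them gives 16 values.

Answer: 16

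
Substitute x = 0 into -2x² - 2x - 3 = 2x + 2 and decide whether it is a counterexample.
Substitute x = 0 into the relation:
x = 0: LHS = -2·0² - 2·0 - 3 = -3, RHS = 2·0 + 2 = 2; -3 = 2 — FAILS

Since the claim fails at x = 0, this value is a counterexample.

Answer: Yes, x = 0 is a counterexample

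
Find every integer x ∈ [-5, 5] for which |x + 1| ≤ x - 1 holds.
Over all integers in [-5, 5], LHS − RHS is smallest at x = 0, where it equals 2:
x = 0: LHS = |0 + 1| = |1| = 1, RHS = 0 - 1 = -1; 1 ≤ -1 — FAILS
At the ends of the range:
x = -5: LHS = |(-5) + 1| = |-4| = 4, RHS = (-5) - 1 = -6; 4 ≤ -6 — FAILS
x = 5: LHS = |5 + 1| = |6| = 6, RHS = 5 - 1 = 4; 6 ≤ 4 — FAILS
Hence LHS − RHS is never zero or negative, i.e. LHS > RHS throughout, so the claimed relation (≤) fails for every integer in [-5, 5].

Answer: None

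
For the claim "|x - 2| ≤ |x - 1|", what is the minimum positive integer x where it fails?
Testing positive integers:
x = 1: LHS = |1 - 2| = |-1| = 1, RHS = |1 - 1| = |0| = 0; 1 ≤ 0 — FAILS  ← smallest positive counterexample

Answer: x = 1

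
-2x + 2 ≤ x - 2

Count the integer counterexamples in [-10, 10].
Counterexamples in [-10, 10]: {-10, -9, -8, -7, -6, -5, -4, -3, -2, -1, 0, 1}.

Counting them gives 12 values.

Answer: 12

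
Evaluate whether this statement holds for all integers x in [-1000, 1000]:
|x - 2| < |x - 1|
The claim fails at x = 0:
x = 0: LHS = |0 - 2| = |-2| = 2, RHS = |0 - 1| = |-1| = 1; 2 < 1 — FAILS

Because a single integer refutes it, the statement is false.

Answer: False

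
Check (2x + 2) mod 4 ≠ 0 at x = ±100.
x = 100: LHS = (2·100 + 2) mod 4 = 202 mod 4 = 2; 2 ≠ 0 — holds
x = -100: LHS = (2·(-100) + 2) mod 4 = (-198) mod 4 = 2; 2 ≠ 0 — holds

Answer: Yes, holds for both x = 100 and x = -100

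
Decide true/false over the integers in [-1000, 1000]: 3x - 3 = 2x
The claim fails at x = 0:
x = 0: LHS = 3·0 - 3 = -3, RHS = 2·0 = 0; -3 = 0 — FAILS

Because a single integer refutes it, the statement is false.

Answer: False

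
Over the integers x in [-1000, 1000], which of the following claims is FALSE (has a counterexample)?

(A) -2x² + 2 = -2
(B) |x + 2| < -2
(A) x = 0: LHS = -2·0² + 2 = 2; 2 = -2 — FAILS
(B) x = 0: LHS = |0 + 2| = |2| = 2; 2 < -2 — FAILS

Answer: Both A and B are false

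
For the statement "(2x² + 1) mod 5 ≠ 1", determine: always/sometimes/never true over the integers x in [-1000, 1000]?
Holds at x = 1: LHS = (2·1² + 1) mod 5 = 3 mod 5 = 3; 3 ≠ 1 — holds
Fails at x = 0: LHS = (2·0² + 1) mod 5 = 1 mod 5 = 1; 1 ≠ 1 — FAILS
It is satisfied by some integers in the range but not all.

Answer: Sometimes true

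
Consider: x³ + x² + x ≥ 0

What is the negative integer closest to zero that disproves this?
Testing negative integers from -1 downward:
x = -1: LHS = (-1)³ + (-1)² + (-1) = -1; -1 ≥ 0 — FAILS  ← closest negative counterexample to 0

Answer: x = -1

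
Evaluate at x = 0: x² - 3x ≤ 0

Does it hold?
x = 0: LHS = 0² - 3·0 = 0; 0 ≤ 0 — holds

The relation is satisfied at x = 0.

Answer: Yes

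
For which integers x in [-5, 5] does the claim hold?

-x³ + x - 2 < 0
Holds for: {-1, 0, 1, 2, 3, 4, 5}
Fails for: {-5, -4, -3, -2}

Answer: {-1, 0, 1, 2, 3, 4, 5}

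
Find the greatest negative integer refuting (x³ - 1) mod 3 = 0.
Testing negative integers from -1 downward:
x = -1: LHS = ((-1)³ - 1) mod 3 = (-2) mod 3 = 1; 1 = 0 — FAILS  ← closest negative counterexample to 0

Answer: x = -1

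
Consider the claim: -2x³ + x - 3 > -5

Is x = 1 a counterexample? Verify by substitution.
Substitute x = 1 into the relation:
x = 1: LHS = -2·1³ + 1 - 3 = -4; -4 > -5 — holds

The claim holds here, so x = 1 is not a counterexample. (A counterexample exists elsewhere, e.g. x = 2.)

Answer: No, x = 1 is not a counterexample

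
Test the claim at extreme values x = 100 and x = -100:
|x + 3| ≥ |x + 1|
x = 100: LHS = |100 + 3| = |103| = 103, RHS = |100 + 1| = |101| = 101; 103 ≥ 101 — holds
x = -100: LHS = |(-100) + 3| = |-97| = 97, RHS = |(-100) + 1| = |-99| = 99; 97 ≥ 99 — FAILS

Answer: Partially: holds for x = 100, fails for x = -100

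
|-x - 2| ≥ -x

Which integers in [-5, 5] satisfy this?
Holds for: {-1, 0, 1, 2, 3, 4, 5}
Fails for: {-5, -4, -3, -2}

Answer: {-1, 0, 1, 2, 3, 4, 5}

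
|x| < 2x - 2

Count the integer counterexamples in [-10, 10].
Counterexamples in [-10, 10]: {-10, -9, -8, -7, -6, -5, -4, -3, -2, -1, 0, 1, 2}.

Counting them gives 13 values.

Answer: 13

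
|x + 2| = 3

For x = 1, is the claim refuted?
Substitute x = 1 into the relation:
x = 1: LHS = |1 + 2| = |3| = 3; 3 = 3 — holds

The claim holds here, so x = 1 is not a counterexample. (A counterexample exists elsewhere, e.g. x = 0.)

Answer: No, x = 1 is not a counterexample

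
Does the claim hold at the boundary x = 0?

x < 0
x = 0: 0 < 0 — FAILS

The relation fails at x = 0, so x = 0 is a counterexample.

Answer: No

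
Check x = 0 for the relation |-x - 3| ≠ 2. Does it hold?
x = 0: LHS = |-0 - 3| = |-3| = 3; 3 ≠ 2 — holds

The relation is satisfied at x = 0.

Answer: Yes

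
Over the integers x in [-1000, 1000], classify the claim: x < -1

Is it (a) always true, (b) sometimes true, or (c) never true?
Holds at x = -2: -2 < -1 — holds
Fails at x = 0: 0 < -1 — FAILS
It is satisfied by some integers in the range but not all.

Answer: Sometimes true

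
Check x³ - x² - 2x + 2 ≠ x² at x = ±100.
x = 100: LHS = 100³ - 100² - 2·100 + 2 = 989802, RHS = 100² = 10000; 989802 ≠ 10000 — holds
x = -100: LHS = (-100)³ - (-100)² - 2·(-100) + 2 = -1009798, RHS = (-100)² = 10000; -1009798 ≠ 10000 — holds

Answer: Yes, holds for both x = 100 and x = -100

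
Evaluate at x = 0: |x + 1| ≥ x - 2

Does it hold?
x = 0: LHS = |0 + 1| = |1| = 1, RHS = 0 - 2 = -2; 1 ≥ -2 — holds

The relation is satisfied at x = 0.

Answer: Yes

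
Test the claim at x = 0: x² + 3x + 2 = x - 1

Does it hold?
x = 0: LHS = 0² + 3·0 + 2 = 2, RHS = 0 - 1 = -1; 2 = -1 — FAILS

The relation fails at x = 0, so x = 0 is a counterexample.

Answer: No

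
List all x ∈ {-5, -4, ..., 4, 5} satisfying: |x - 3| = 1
Holds for: {2, 4}
Fails for: {-5, -4, -3, -2, -1, 0, 1, 3, 5}

Answer: {2, 4}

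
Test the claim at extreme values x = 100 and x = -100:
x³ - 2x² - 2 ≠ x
x = 100: LHS = 100³ - 2·100² - 2 = 979998; 979998 ≠ 100 — holds
x = -100: LHS = (-100)³ - 2·(-100)² - 2 = -1020002; -1020002 ≠ -100 — holds

Answer: Yes, holds for both x = 100 and x = -100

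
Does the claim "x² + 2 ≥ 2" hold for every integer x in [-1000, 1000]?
Over all integers in [-1000, 1000], LHS − RHS is smallest at x = 0, where it equals 0:
x = 0: LHS = 0² + 2 = 2; 2 ≥ 2 — holds
At the ends of the range:
x = -1000: LHS = (-1000)² + 2 = 1000002; 1000002 ≥ 2 — holds
x = 1000: LHS = 1000² + 2 = 1000002; 1000002 ≥ 2 — holds
Hence LHS − RHS is never negative, i.e. LHS ≥ RHS throughout, so the relation holds for every integer in [-1000, 1000].

No counterexample exists.

Answer: True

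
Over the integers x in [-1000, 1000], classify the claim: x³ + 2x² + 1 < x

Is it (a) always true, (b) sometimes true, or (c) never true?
Holds at x = -3: LHS = (-3)³ + 2·(-3)² + 1 = -8; -8 < -3 — holds
Fails at x = 0: LHS = 0³ + 2·0² + 1 = 1; 1 < 0 — FAILS
It is satisfied by some integers in the range but not all.

Answer: Sometimes true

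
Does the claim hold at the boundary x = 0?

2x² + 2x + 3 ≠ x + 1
x = 0: LHS = 2·0² + 2·0 + 3 = 3, RHS = 0 + 1 = 1; 3 ≠ 1 — holds

The relation is satisfied at x = 0.

Answer: Yes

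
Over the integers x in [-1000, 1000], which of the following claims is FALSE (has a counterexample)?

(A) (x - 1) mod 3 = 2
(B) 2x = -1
(A) x = 1: LHS = (1 - 1) mod 3 = 0 mod 3 = 0; 0 = 2 — FAILS
(B) x = 0: LHS = 2·0 = 0; 0 = -1 — FAILS

Answer: Both A and B are false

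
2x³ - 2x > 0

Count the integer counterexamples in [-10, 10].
Counterexamples in [-10, 10]: {-10, -9, -8, -7, -6, -5, -4, -3, -2, -1, 0, 1}.

Counting them gives 12 values.

Answer: 12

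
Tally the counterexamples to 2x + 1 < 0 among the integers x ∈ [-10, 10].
Counterexamples in [-10, 10]: {0, 1, 2, 3, 4, 5, 6, 7, 8, 9, 10}.

Counting them gives 11 values.

Answer: 11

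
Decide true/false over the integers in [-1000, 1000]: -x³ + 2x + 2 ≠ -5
Track d = LHS − RHS over the integers in [-1000, 1000]. Equality would need d = 0, but d changes sign only between consecutive integers, jumping over 0:
x = 2: LHS = -2³ + 2·2 + 2 = -2; -2 ≠ -5 — holds  (d = 3)
x = 3: LHS = -3³ + 2·3 + 2 = -19; -19 ≠ -5 — holds  (d = -14)
Away from these crossings d keeps a constant sign, and checking every integer in [-1000, 1000] confirms d ≠ 0 throughout. Hence the two sides are never equal, so the relation holds for every integer in [-1000, 1000].

No counterexample exists.

Answer: True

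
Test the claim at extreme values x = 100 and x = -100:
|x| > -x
x = 100: LHS = |100| = 100; 100 > -100 — holds
x = -100: LHS = |-100| = 100, RHS = -(-100) = 100; 100 > 100 — FAILS

Answer: Partially: holds for x = 100, fails for x = -100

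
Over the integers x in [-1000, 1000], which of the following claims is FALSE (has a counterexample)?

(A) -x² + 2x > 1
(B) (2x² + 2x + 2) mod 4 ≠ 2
(A) x = 0: LHS = -0² + 2·0 = 0; 0 > 1 — FAILS
(B) x = 0: LHS = (2·0² + 2·0 + 2) mod 4 = 2 mod 4 = 2; 2 ≠ 2 — FAILS

Answer: Both A and B are false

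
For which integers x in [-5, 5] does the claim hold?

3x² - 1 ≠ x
Track d = LHS − RHS over the integers in [-5, 5]. Equality would need d = 0, but d changes sign only between consecutive integers, jumping over 0:
x = -1: LHS = 3·(-1)² - 1 = 2; 2 ≠ -1 — holds  (d = 3)
x = 0: LHS = 3·0² - 1 = -1; -1 ≠ 0 — holds  (d = -1)
x = 0: LHS = 3·0² - 1 = -1; -1 ≠ 0 — holds  (d = -1)
x = 1: LHS = 3·1² - 1 = 2; 2 ≠ 1 — holds  (d = 1)
Away from these crossings d keeps a constant sign, and checking every integer in [-5, 5] confirms d ≠ 0 throughout. Hence the two sides are never equal, so the relation holds for every integer in [-5, 5].

Answer: All integers in [-5, 5]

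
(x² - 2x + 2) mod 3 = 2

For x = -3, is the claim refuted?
Substitute x = -3 into the relation:
x = -3: LHS = ((-3)² - 2·(-3) + 2) mod 3 = 17 mod 3 = 2; 2 = 2 — holds

The claim holds here, so x = -3 is not a counterexample. (A counterexample exists elsewhere, e.g. x = 1.)

Answer: No, x = -3 is not a counterexample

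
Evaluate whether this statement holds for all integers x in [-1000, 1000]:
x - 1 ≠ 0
The claim fails at x = 1:
x = 1: LHS = 1 - 1 = 0; 0 ≠ 0 — FAILS

Because a single integer refutes it, the statement is false.

Answer: False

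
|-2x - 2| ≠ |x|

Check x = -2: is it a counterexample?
Substitute x = -2 into the relation:
x = -2: LHS = |-2·(-2) - 2| = |2| = 2, RHS = |-2| = 2; 2 ≠ 2 — FAILS

Since the claim fails at x = -2, this value is a counterexample.

Answer: Yes, x = -2 is a counterexample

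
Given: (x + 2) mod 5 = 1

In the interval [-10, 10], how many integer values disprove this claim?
Counterexamples in [-10, 10]: {-10, -9, -8, -7, -5, -4, -3, -2, 0, 1, 2, 3, 5, 6, 7, 8, 10}.

Counting them gives 17 values.

Answer: 17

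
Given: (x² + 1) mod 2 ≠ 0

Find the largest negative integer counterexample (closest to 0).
Testing negative integers from -1 downward:
x = -1: LHS = ((-1)² + 1) mod 2 = 2 mod 2 = 0; 0 ≠ 0 — FAILS  ← closest negative counterexample to 0

Answer: x = -1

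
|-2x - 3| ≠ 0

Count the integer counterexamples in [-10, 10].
Over all integers in [-10, 10], LHS − RHS is always positive; it is smallest at x = -1, where it equals 1:
x = -1: LHS = |-2·(-1) - 3| = |-1| = 1; 1 ≠ 0 — holds
At the ends of the range:
x = -10: LHS = |-2·(-10) - 3| = |17| = 17; 17 ≠ 0 — holds
x = 10: LHS = |-2·10 - 3| = |-23| = 23; 23 ≠ 0 — holds
Hence LHS − RHS is never 0, i.e. the two sides are never equal, so the relation holds for every integer in [-10, 10].

No counterexample appears in that range.

Answer: 0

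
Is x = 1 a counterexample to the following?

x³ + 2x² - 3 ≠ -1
Substitute x = 1 into the relation:
x = 1: LHS = 1³ + 2·1² - 3 = 0; 0 ≠ -1 — holds

The relation holds at x = 1, so it is not a counterexample.

Answer: No, x = 1 is not a counterexample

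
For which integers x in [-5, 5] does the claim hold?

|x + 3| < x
Over all integers in [-5, 5], LHS − RHS is smallest at x = 0, where it equals 3:
x = 0: LHS = |0 + 3| = |3| = 3; 3 < 0 — FAILS
At the ends of the range:
x = -5: LHS = |(-5) + 3| = |-2| = 2; 2 < -5 — FAILS
x = 5: LHS = |5 + 3| = |8| = 8; 8 < 5 — FAILS
Hence LHS − RHS is never negative, i.e. LHS ≥ RHS throughout, so the claimed relation (<) fails for every integer in [-5, 5].

Answer: None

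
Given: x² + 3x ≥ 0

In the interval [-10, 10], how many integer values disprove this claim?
Counterexamples in [-10, 10]: {-2, -1}.

Counting them gives 2 values.

Answer: 2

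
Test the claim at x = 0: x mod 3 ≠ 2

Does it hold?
x = 0: LHS = 0 mod 3 = 0; 0 ≠ 2 — holds

The relation is satisfied at x = 0.

Answer: Yes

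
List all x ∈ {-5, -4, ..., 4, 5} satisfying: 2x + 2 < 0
Holds for: {-5, -4, -3, -2}
Fails for: {-1, 0, 1, 2, 3, 4, 5}

Answer: {-5, -4, -3, -2}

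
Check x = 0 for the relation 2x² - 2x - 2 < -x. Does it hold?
x = 0: LHS = 2·0² - 2·0 - 2 = -2, RHS = -0 = 0; -2 < 0 — holds

The relation is satisfied at x = 0.

Answer: Yes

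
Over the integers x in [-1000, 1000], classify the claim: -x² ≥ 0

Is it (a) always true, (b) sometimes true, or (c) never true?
Holds at x = 0: LHS = -0² = 0; 0 ≥ 0 — holds
Fails at x = 1: LHS = -1² = -1; -1 ≥ 0 — FAILS
It is satisfied by some integers in the range but not all.

Answer: Sometimes true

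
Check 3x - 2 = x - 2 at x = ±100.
x = 100: LHS = 3·100 - 2 = 298, RHS = 100 - 2 = 98; 298 = 98 — FAILS
x = -100: LHS = 3·(-100) - 2 = -302, RHS = (-100) - 2 = -102; -302 = -102 — FAILS

Answer: No, fails for both x = 100 and x = -100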